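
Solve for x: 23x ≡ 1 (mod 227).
79

gcd(23, 227) = 1, so the inverse exists.
Extended Euclidean algorithm on (227, 23):
227 = 9 × 23 + 20  ⟹  20 = (1)·227 + (-9)·23
23 = 1 × 20 + 3  ⟹  3 = (-1)·227 + (10)·23
20 = 6 × 3 + 2  ⟹  2 = (7)·227 + (-69)·23
3 = 1 × 2 + 1  ⟹  1 = (-8)·227 + (79)·23
So (79)·23 ≡ 1 (mod 227), i.e. 23^(-1) ≡ 79 (mod 227).
Check: 23 × 79 = 1817 ≡ 1 (mod 227)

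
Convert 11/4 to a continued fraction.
[2; 1, 3]

Euclidean algorithm steps:
11 = 2 × 4 + 3
4 = 1 × 3 + 1
3 = 3 × 1 + 0
Continued fraction: [2; 1, 3]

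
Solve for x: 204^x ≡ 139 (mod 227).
84

Baby-step giant-step with step n = ⌈√227⌉ = 16.
Baby steps 204^j mod 227 (j:value) for j=0..15: 0:1, 1:204, 2:75, 3:91, 4:177, 5:15, 6:109, 7:217, 8:3, 9:158, 10:225, 11:46, 12:77, 13:45, 14:100, 15:197.
Giant-step multiplier: 204^(-16) ≡ 204^(226-16) = 204^210 ≡ 101 (mod 227).
Giant steps γ_i = 139·101^i mod 227: γ_0=139, γ_1=192, γ_2=97, γ_3=36, γ_4=4, γ_5=177 (in table at j=4).
x = i·n + j = 5·16 + 4 = 84.
Check: 204^84 ≡ 139 (mod 227).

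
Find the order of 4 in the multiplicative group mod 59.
29

59 is prime, so ord(4) divides φ(59) = 58.
Divisors of 58: 1, 2, 29, 58.
Repeated squaring: 4^1 ≡ 4, 4^2 ≡ 16, 4^4 ≡ 20, 4^8 ≡ 46, 4^16 ≡ 51, 4^32 ≡ 5 (mod 59).
Test 4^d mod 59 for each divisor d in increasing order:
4^1 ≡ 4
4^2 ≡ 16
4^29 = 4^16·4^8·4^4·4^1 ≡ 1  ← first divisor giving 1
The order is 29.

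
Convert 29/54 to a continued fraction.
[0; 1, 1, 6, 4]

Euclidean algorithm steps:
29 = 0 × 54 + 29
54 = 1 × 29 + 25
29 = 1 × 25 + 4
25 = 6 × 4 + 1
4 = 4 × 1 + 0
Continued fraction: [0; 1, 1, 6, 4]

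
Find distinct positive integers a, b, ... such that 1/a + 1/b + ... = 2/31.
1/16 + 1/496

Greedy algorithm:
2/31: ceiling(31/2) = 16, use 1/16
1/496: ceiling(496/1) = 496, use 1/496
Result: 2/31 = 1/16 + 1/496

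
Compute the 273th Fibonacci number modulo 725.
593

Matrix identity: Q^n = [[F_(n+1), F_n], [F_n, F_(n-1)]] with Q = [[1,1],[1,0]].
n = 273 = 100010001₂. Square-and-multiply, entries mod 725:
Q^1 = [[1,1],[1,0]]
Q^2 = (Q^1)² = [[2,1],[1,1]]
Q^4 = (Q^2)² = [[5,3],[3,2]]
Q^8 = (Q^4)² = [[34,21],[21,13]]
Q^17 = (Q^8)²·Q = [[409,147],[147,262]]
Q^34 = (Q^17)² = [[390,37],[37,353]]
Q^68 = (Q^34)² = [[494,666],[666,553]]
Q^136 = (Q^68)² = [[292,577],[577,440]]
Q^273 = (Q^136)²·Q = [[282,593],[593,414]]
F_273 mod 725 = Q^273[0][1] = 593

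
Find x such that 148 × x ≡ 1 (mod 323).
299

gcd(148, 323) = 1, so the inverse exists.
Extended Euclidean algorithm on (323, 148):
323 = 2 × 148 + 27  ⟹  27 = (1)·323 + (-2)·148
148 = 5 × 27 + 13  ⟹  13 = (-5)·323 + (11)·148
27 = 2 × 13 + 1  ⟹  1 = (11)·323 + (-24)·148
So (-24)·148 ≡ 1 (mod 323), i.e. 148^(-1) ≡ -24 ≡ 299 (mod 323).
Check: 148 × 299 = 44252 ≡ 1 (mod 323)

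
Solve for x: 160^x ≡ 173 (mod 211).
100

Baby-step giant-step with step n = ⌈√211⌉ = 15.
Baby steps 160^j mod 211 (j:value) for j=0..14: 0:1, 1:160, 2:69, 3:68, 4:119, 5:50, 6:193, 7:74, 8:24, 9:42, 10:179, 11:155, 12:113, 13:145, 14:201.
Giant-step multiplier: 160^(-15) ≡ 160^(210-15) = 160^195 ≡ 12 (mod 211).
Giant steps γ_i = 173·12^i mod 211: γ_0=173, γ_1=177, γ_2=14, γ_3=168, γ_4=117, γ_5=138, γ_6=179 (in table at j=10).
x = i·n + j = 6·15 + 10 = 100.
Check: 160^100 ≡ 173 (mod 211).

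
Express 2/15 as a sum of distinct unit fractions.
1/8 + 1/120

Greedy algorithm:
2/15: ceiling(15/2) = 8, use 1/8
1/120: ceiling(120/1) = 120, use 1/120
Result: 2/15 = 1/8 + 1/120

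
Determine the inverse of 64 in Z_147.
85

gcd(64, 147) = 1, so the inverse exists.
Extended Euclidean algorithm on (147, 64):
147 = 2 × 64 + 19  ⟹  19 = (1)·147 + (-2)·64
64 = 3 × 19 + 7  ⟹  7 = (-3)·147 + (7)·64
19 = 2 × 7 + 5  ⟹  5 = (7)·147 + (-16)·64
7 = 1 × 5 + 2  ⟹  2 = (-10)·147 + (23)·64
5 = 2 × 2 + 1  ⟹  1 = (27)·147 + (-62)·64
So (-62)·64 ≡ 1 (mod 147), i.e. 64^(-1) ≡ -62 ≡ 85 (mod 147).
Check: 64 × 85 = 5440 ≡ 1 (mod 147)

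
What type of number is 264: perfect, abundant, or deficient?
abundant

Proper divisors of 264: sum = 1 + 2 + 3 + 4 + 6 + 8 + 11 + 12 + 22 + 24 + 33 + 44 + 66 + 88 + 132 = 456
Since 456 > 264, 264 is abundant.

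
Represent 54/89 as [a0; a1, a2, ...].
[0; 1, 1, 1, 1, 5, 3]

Euclidean algorithm steps:
54 = 0 × 89 + 54
89 = 1 × 54 + 35
54 = 1 × 35 + 19
35 = 1 × 19 + 16
19 = 1 × 16 + 3
16 = 5 × 3 + 1
3 = 3 × 1 + 0
Continued fraction: [0; 1, 1, 1, 1, 5, 3]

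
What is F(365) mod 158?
133

Matrix identity: Q^n = [[F_(n+1), F_n], [F_n, F_(n-1)]] with Q = [[1,1],[1,0]].
n = 365 = 101101101₂. Square-and-multiply, entries mod 158:
Q^1 = [[1,1],[1,0]]
Q^2 = (Q^1)² = [[2,1],[1,1]]
Q^5 = (Q^2)²·Q = [[8,5],[5,3]]
Q^11 = (Q^5)²·Q = [[144,89],[89,55]]
Q^22 = (Q^11)² = [[59,15],[15,44]]
Q^45 = (Q^22)²·Q = [[37,72],[72,123]]
Q^91 = (Q^45)²·Q = [[61,75],[75,144]]
Q^182 = (Q^91)² = [[24,49],[49,133]]
Q^365 = (Q^182)²·Q = [[84,133],[133,109]]
F_365 mod 158 = Q^365[0][1] = 133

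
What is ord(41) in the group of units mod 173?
86

173 is prime, so ord(41) divides φ(173) = 172.
Divisors of 172: 1, 2, 4, 43, 86, 172.
Repeated squaring: 41^1 ≡ 41, 41^2 ≡ 124, 41^4 ≡ 152, 41^8 ≡ 95, 41^16 ≡ 29, 41^32 ≡ 149, 41^64 ≡ 57, 41^128 ≡ 135 (mod 173).
Test 41^d mod 173 for each divisor d in increasing order:
41^1 ≡ 41
41^2 ≡ 124
41^4 ≡ 152
41^43 = 41^32·41^8·41^2·41^1 ≡ 172
41^86 = 41^64·41^16·41^4·41^2 ≡ 1  ← first divisor giving 1
The order is 86.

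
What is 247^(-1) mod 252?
151

gcd(247, 252) = 1, so the inverse exists.
Extended Euclidean algorithm on (252, 247):
252 = 1 × 247 + 5  ⟹  5 = (1)·252 + (-1)·247
247 = 49 × 5 + 2  ⟹  2 = (-49)·252 + (50)·247
5 = 2 × 2 + 1  ⟹  1 = (99)·252 + (-101)·247
So (-101)·247 ≡ 1 (mod 252), i.e. 247^(-1) ≡ -101 ≡ 151 (mod 252).
Check: 247 × 151 = 37297 ≡ 1 (mod 252)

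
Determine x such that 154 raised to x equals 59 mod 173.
153

Baby-step giant-step with step n = ⌈√173⌉ = 14.
Baby steps 154^j mod 173 (j:value) for j=0..13: 0:1, 1:154, 2:15, 3:61, 4:52, 5:50, 6:88, 7:58, 8:109, 9:5, 10:78, 11:75, 12:132, 13:87.
Giant-step multiplier: 154^(-14) ≡ 154^(172-14) = 154^158 ≡ 9 (mod 173).
Giant steps γ_i = 59·9^i mod 173: γ_0=59, γ_1=12, γ_2=108, γ_3=107, γ_4=98, γ_5=17, γ_6=153, γ_7=166, γ_8=110, γ_9=125, γ_10=87 (in table at j=13).
x = i·n + j = 10·14 + 13 = 153.
Check: 154^153 ≡ 59 (mod 173).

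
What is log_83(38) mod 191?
145

Baby-step giant-step with step n = ⌈√191⌉ = 14.
Baby steps 83^j mod 191 (j:value) for j=0..13: 0:1, 1:83, 2:13, 3:124, 4:169, 5:84, 6:96, 7:137, 8:102, 9:62, 10:180, 11:42, 12:48, 13:164.
Giant-step multiplier: 83^(-14) ≡ 83^(190-14) = 83^176 ≡ 15 (mod 191).
Giant steps γ_i = 38·15^i mod 191: γ_0=38, γ_1=188, γ_2=146, γ_3=89, γ_4=189, γ_5=161, γ_6=123, γ_7=126, γ_8=171, γ_9=82, γ_10=84 (in table at j=5).
x = i·n + j = 10·14 + 5 = 145.
Check: 83^145 ≡ 38 (mod 191).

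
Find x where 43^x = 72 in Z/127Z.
106

Baby-step giant-step with step n = ⌈√127⌉ = 12.
Baby steps 43^j mod 127 (j:value) for j=0..11: 0:1, 1:43, 2:71, 3:5, 4:88, 5:101, 6:25, 7:59, 8:124, 9:125, 10:41, 11:112.
Giant-step multiplier: 43^(-12) ≡ 43^(126-12) = 43^114 ≡ 38 (mod 127).
Giant steps γ_i = 72·38^i mod 127: γ_0=72, γ_1=69, γ_2=82, γ_3=68, γ_4=44, γ_5=21, γ_6=36, γ_7=98, γ_8=41 (in table at j=10).
x = i·n + j = 8·12 + 10 = 106.
Check: 43^106 ≡ 72 (mod 127).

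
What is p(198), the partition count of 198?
3345365983698

p(n) counts ways to write n as a sum of positive integers (order ignored).
Euler's pentagonal recurrence: p(k) = p(k-1) + p(k-2) - p(k-5) - p(k-7) + p(k-12) + p(k-15) - ... (offsets j(3j∓1)/2, signs ++--, p(0)=1, p(<0)=0).
DP table for k = 0..197: p(0)=1, p(1)=1, p(2)=2, p(3)=3, p(4)=5, p(5)=7, p(6)=11, p(7)=15, p(8)=22, p(9)=30, p(10)=42, p(11)=56, p(12)=77, p(13)=101, p(14)=135, p(15)=176, p(16)=231, p(17)=297, p(18)=385, p(19)=490, p(20)=627, p(21)=792, p(22)=1002, p(23)=1255, p(24)=1575, p(25)=1958, p(26)=2436, p(27)=3010, p(28)=3718, p(29)=4565, p(30)=5604, p(31)=6842, p(32)=8349, p(33)=10143, p(34)=12310, p(35)=14883, p(36)=17977, p(37)=21637, p(38)=26015, p(39)=31185, p(40)=37338, p(41)=44583, p(42)=53174, p(43)=63261, p(44)=75175, p(45)=89134, p(46)=105558, p(47)=124754, p(48)=147273, p(49)=173525, p(50)=204226, p(51)=239943, p(52)=281589, p(53)=329931, p(54)=386155, p(55)=451276, p(56)=526823, p(57)=614154, p(58)=715220, p(59)=831820, p(60)=966467, p(61)=1121505, p(62)=1300156, p(63)=1505499, p(64)=1741630, p(65)=2012558, p(66)=2323520, p(67)=2679689, p(68)=3087735, p(69)=3554345, p(70)=4087968, p(71)=4697205, p(72)=5392783, p(73)=6185689, p(74)=7089500, p(75)=8118264, p(76)=9289091, p(77)=10619863, p(78)=12132164, p(79)=13848650, p(80)=15796476, p(81)=18004327, p(82)=20506255, p(83)=23338469, p(84)=26543660, p(85)=30167357, p(86)=34262962, p(87)=38887673, p(88)=44108109, p(89)=49995925, p(90)=56634173, p(91)=64112359, p(92)=72533807, p(93)=82010177, p(94)=92669720, p(95)=104651419, p(96)=118114304, p(97)=133230930, p(98)=150198136, p(99)=169229875, p(100)=190569292, p(101)=214481126, p(102)=241265379, p(103)=271248950, p(104)=304801365, p(105)=342325709, p(106)=384276336, p(107)=431149389, p(108)=483502844, p(109)=541946240, p(110)=607163746, p(111)=679903203, p(112)=761002156, p(113)=851376628, p(114)=952050665, p(115)=1064144451, p(116)=1188908248, p(117)=1327710076, p(118)=1482074143, p(119)=1653668665, p(120)=1844349560, p(121)=2056148051, p(122)=2291320912, p(123)=2552338241, p(124)=2841940500, p(125)=3163127352, p(126)=3519222692, p(127)=3913864295, p(128)=4351078600, p(129)=4835271870, p(130)=5371315400, p(131)=5964539504, p(132)=6620830889, p(133)=7346629512, p(134)=8149040695, p(135)=9035836076, p(136)=10015581680, p(137)=11097645016, p(138)=12292341831, p(139)=13610949895, p(140)=15065878135, p(141)=16670689208, p(142)=18440293320, p(143)=20390982757, p(144)=22540654445, p(145)=24908858009, p(146)=27517052599, p(147)=30388671978, p(148)=33549419497, p(149)=37027355200, p(150)=40853235313, p(151)=45060624582, p(152)=49686288421, p(153)=54770336324, p(154)=60356673280, p(155)=66493182097, p(156)=73232243759, p(157)=80630964769, p(158)=88751778802, p(159)=97662728555, p(160)=107438159466, p(161)=118159068427, p(162)=129913904637, p(163)=142798995930, p(164)=156919475295, p(165)=172389800255, p(166)=189334822579, p(167)=207890420102, p(168)=228204732751, p(169)=250438925115, p(170)=274768617130, p(171)=301384802048, p(172)=330495499613, p(173)=362326859895, p(174)=397125074750, p(175)=435157697830, p(176)=476715857290, p(177)=522115831195, p(178)=571701605655, p(179)=625846753120, p(180)=684957390936, p(181)=749474411781, p(182)=819876908323, p(183)=896684817527, p(184)=980462880430, p(185)=1071823774337, p(186)=1171432692373, p(187)=1280011042268, p(188)=1398341745571, p(189)=1527273599625, p(190)=1667727404093, p(191)=1820701100652, p(192)=1987276856363, p(193)=2168627105469, p(194)=2366022741845, p(195)=2580840212973, p(196)=2814570987591, p(197)=3068829878530.
Final step: p(198) = p(197) + p(196) - p(193) - p(191) + p(186) + p(183) - p(176) - p(172) + p(163) + p(158) - p(147) - p(141) + p(128) + p(121) - p(106) - p(98) + p(81) + p(72) - p(53) - p(43) + p(22) + p(11)
= 3068829878530 + 2814570987591 - 2168627105469 - 1820701100652 + 1171432692373 + 896684817527 - 476715857290 - 330495499613 + 142798995930 + 88751778802 - 30388671978 - 16670689208 + 4351078600 + 2056148051 - 384276336 - 150198136 + 18004327 + 5392783 - 329931 - 63261 + 1002 + 56
= 3345365983698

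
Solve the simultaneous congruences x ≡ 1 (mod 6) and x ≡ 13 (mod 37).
13

Using Chinese Remainder Theorem:
M = 6 × 37 = 222
M1 = 37, M2 = 6
y1 = 37^(-1) mod 6 = 1
y2 = 6^(-1) mod 37 = 31
x = (1×37×1 + 13×6×31) mod 222 = 13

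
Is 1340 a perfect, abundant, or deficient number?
abundant

Proper divisors of 1340: sum = 1 + 2 + 4 + 5 + 10 + 20 + 67 + 134 + 268 + 335 + 670 = 1516
Since 1516 > 1340, 1340 is abundant.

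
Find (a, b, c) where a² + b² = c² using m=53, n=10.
(2709, 1060, 2909)

Euclid's formula: a = m² - n², b = 2mn, c = m² + n²
m = 53, n = 10
a = 53² - 10² = 2809 - 100 = 2709
b = 2 × 53 × 10 = 1060
c = 53² + 10² = 2809 + 100 = 2909
Verification: 2709² + 1060² = 7338681 + 1123600 = 8462281 = 2909² ✓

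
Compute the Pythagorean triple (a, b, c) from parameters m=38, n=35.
(219, 2660, 2669)

Euclid's formula: a = m² - n², b = 2mn, c = m² + n²
m = 38, n = 35
a = 38² - 35² = 1444 - 1225 = 219
b = 2 × 38 × 35 = 2660
c = 38² + 35² = 1444 + 1225 = 2669
Verification: 219² + 2660² = 47961 + 7075600 = 7123561 = 2669² ✓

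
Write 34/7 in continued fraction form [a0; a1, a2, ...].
[4; 1, 6]

Euclidean algorithm steps:
34 = 4 × 7 + 6
7 = 1 × 6 + 1
6 = 6 × 1 + 0
Continued fraction: [4; 1, 6]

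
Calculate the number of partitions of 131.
5964539504

p(n) counts ways to write n as a sum of positive integers (order ignored).
Euler's pentagonal recurrence: p(k) = p(k-1) + p(k-2) - p(k-5) - p(k-7) + p(k-12) + p(k-15) - ... (offsets j(3j∓1)/2, signs ++--, p(0)=1, p(<0)=0).
DP table for k = 0..130: p(0)=1, p(1)=1, p(2)=2, p(3)=3, p(4)=5, p(5)=7, p(6)=11, p(7)=15, p(8)=22, p(9)=30, p(10)=42, p(11)=56, p(12)=77, p(13)=101, p(14)=135, p(15)=176, p(16)=231, p(17)=297, p(18)=385, p(19)=490, p(20)=627, p(21)=792, p(22)=1002, p(23)=1255, p(24)=1575, p(25)=1958, p(26)=2436, p(27)=3010, p(28)=3718, p(29)=4565, p(30)=5604, p(31)=6842, p(32)=8349, p(33)=10143, p(34)=12310, p(35)=14883, p(36)=17977, p(37)=21637, p(38)=26015, p(39)=31185, p(40)=37338, p(41)=44583, p(42)=53174, p(43)=63261, p(44)=75175, p(45)=89134, p(46)=105558, p(47)=124754, p(48)=147273, p(49)=173525, p(50)=204226, p(51)=239943, p(52)=281589, p(53)=329931, p(54)=386155, p(55)=451276, p(56)=526823, p(57)=614154, p(58)=715220, p(59)=831820, p(60)=966467, p(61)=1121505, p(62)=1300156, p(63)=1505499, p(64)=1741630, p(65)=2012558, p(66)=2323520, p(67)=2679689, p(68)=3087735, p(69)=3554345, p(70)=4087968, p(71)=4697205, p(72)=5392783, p(73)=6185689, p(74)=7089500, p(75)=8118264, p(76)=9289091, p(77)=10619863, p(78)=12132164, p(79)=13848650, p(80)=15796476, p(81)=18004327, p(82)=20506255, p(83)=23338469, p(84)=26543660, p(85)=30167357, p(86)=34262962, p(87)=38887673, p(88)=44108109, p(89)=49995925, p(90)=56634173, p(91)=64112359, p(92)=72533807, p(93)=82010177, p(94)=92669720, p(95)=104651419, p(96)=118114304, p(97)=133230930, p(98)=150198136, p(99)=169229875, p(100)=190569292, p(101)=214481126, p(102)=241265379, p(103)=271248950, p(104)=304801365, p(105)=342325709, p(106)=384276336, p(107)=431149389, p(108)=483502844, p(109)=541946240, p(110)=607163746, p(111)=679903203, p(112)=761002156, p(113)=851376628, p(114)=952050665, p(115)=1064144451, p(116)=1188908248, p(117)=1327710076, p(118)=1482074143, p(119)=1653668665, p(120)=1844349560, p(121)=2056148051, p(122)=2291320912, p(123)=2552338241, p(124)=2841940500, p(125)=3163127352, p(126)=3519222692, p(127)=3913864295, p(128)=4351078600, p(129)=4835271870, p(130)=5371315400.
Final step: p(131) = p(130) + p(129) - p(126) - p(124) + p(119) + p(116) - p(109) - p(105) + p(96) + p(91) - p(80) - p(74) + p(61) + p(54) - p(39) - p(31) + p(14) + p(5)
= 5371315400 + 4835271870 - 3519222692 - 2841940500 + 1653668665 + 1188908248 - 541946240 - 342325709 + 118114304 + 64112359 - 15796476 - 7089500 + 1121505 + 386155 - 31185 - 6842 + 135 + 7
= 5964539504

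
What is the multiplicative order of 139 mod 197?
196

197 is prime, so ord(139) divides φ(197) = 196.
Divisors of 196: 1, 2, 4, 7, 14, 28, 49, 98, 196.
Repeated squaring: 139^1 ≡ 139, 139^2 ≡ 15, 139^4 ≡ 28, 139^8 ≡ 193, 139^16 ≡ 16, 139^32 ≡ 59, 139^64 ≡ 132, 139^128 ≡ 88 (mod 197).
Test 139^d mod 197 for each divisor d in increasing order:
139^1 ≡ 139
139^2 ≡ 15
139^4 ≡ 28
139^7 = 139^4·139^2·139^1 ≡ 68
139^14 = 139^8·139^4·139^2 ≡ 93
139^28 = 139^16·139^8·139^4 ≡ 178
139^49 = 139^32·139^16·139^1 ≡ 14
139^98 = 139^64·139^32·139^2 ≡ 196
139^196 = 139^128·139^64·139^4 ≡ 1  ← first divisor giving 1
The order is 196.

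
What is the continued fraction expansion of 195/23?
[8; 2, 11]

Euclidean algorithm steps:
195 = 8 × 23 + 11
23 = 2 × 11 + 1
11 = 11 × 1 + 0
Continued fraction: [8; 2, 11]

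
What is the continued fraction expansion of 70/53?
[1; 3, 8, 2]

Euclidean algorithm steps:
70 = 1 × 53 + 17
53 = 3 × 17 + 2
17 = 8 × 2 + 1
2 = 2 × 1 + 0
Continued fraction: [1; 3, 8, 2]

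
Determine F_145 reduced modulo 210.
85

Matrix identity: Q^n = [[F_(n+1), F_n], [F_n, F_(n-1)]] with Q = [[1,1],[1,0]].
n = 145 = 10010001₂. Square-and-multiply, entries mod 210:
Q^1 = [[1,1],[1,0]]
Q^2 = (Q^1)² = [[2,1],[1,1]]
Q^4 = (Q^2)² = [[5,3],[3,2]]
Q^9 = (Q^4)²·Q = [[55,34],[34,21]]
Q^18 = (Q^9)² = [[191,64],[64,127]]
Q^36 = (Q^18)² = [[47,192],[192,65]]
Q^72 = (Q^36)² = [[13,84],[84,139]]
Q^145 = (Q^72)²·Q = [[43,85],[85,168]]
F_145 mod 210 = Q^145[0][1] = 85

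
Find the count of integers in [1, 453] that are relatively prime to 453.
300

453 = 3 × 151
φ(n) = n × ∏(1 - 1/p) for each prime p dividing n
φ(453) = 453 × (1 - 1/3) × (1 - 1/151) = 300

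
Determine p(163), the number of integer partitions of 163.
142798995930

p(n) counts ways to write n as a sum of positive integers (order ignored).
Euler's pentagonal recurrence: p(k) = p(k-1) + p(k-2) - p(k-5) - p(k-7) + p(k-12) + p(k-15) - ... (offsets j(3j∓1)/2, signs ++--, p(0)=1, p(<0)=0).
DP table for k = 0..162: p(0)=1, p(1)=1, p(2)=2, p(3)=3, p(4)=5, p(5)=7, p(6)=11, p(7)=15, p(8)=22, p(9)=30, p(10)=42, p(11)=56, p(12)=77, p(13)=101, p(14)=135, p(15)=176, p(16)=231, p(17)=297, p(18)=385, p(19)=490, p(20)=627, p(21)=792, p(22)=1002, p(23)=1255, p(24)=1575, p(25)=1958, p(26)=2436, p(27)=3010, p(28)=3718, p(29)=4565, p(30)=5604, p(31)=6842, p(32)=8349, p(33)=10143, p(34)=12310, p(35)=14883, p(36)=17977, p(37)=21637, p(38)=26015, p(39)=31185, p(40)=37338, p(41)=44583, p(42)=53174, p(43)=63261, p(44)=75175, p(45)=89134, p(46)=105558, p(47)=124754, p(48)=147273, p(49)=173525, p(50)=204226, p(51)=239943, p(52)=281589, p(53)=329931, p(54)=386155, p(55)=451276, p(56)=526823, p(57)=614154, p(58)=715220, p(59)=831820, p(60)=966467, p(61)=1121505, p(62)=1300156, p(63)=1505499, p(64)=1741630, p(65)=2012558, p(66)=2323520, p(67)=2679689, p(68)=3087735, p(69)=3554345, p(70)=4087968, p(71)=4697205, p(72)=5392783, p(73)=6185689, p(74)=7089500, p(75)=8118264, p(76)=9289091, p(77)=10619863, p(78)=12132164, p(79)=13848650, p(80)=15796476, p(81)=18004327, p(82)=20506255, p(83)=23338469, p(84)=26543660, p(85)=30167357, p(86)=34262962, p(87)=38887673, p(88)=44108109, p(89)=49995925, p(90)=56634173, p(91)=64112359, p(92)=72533807, p(93)=82010177, p(94)=92669720, p(95)=104651419, p(96)=118114304, p(97)=133230930, p(98)=150198136, p(99)=169229875, p(100)=190569292, p(101)=214481126, p(102)=241265379, p(103)=271248950, p(104)=304801365, p(105)=342325709, p(106)=384276336, p(107)=431149389, p(108)=483502844, p(109)=541946240, p(110)=607163746, p(111)=679903203, p(112)=761002156, p(113)=851376628, p(114)=952050665, p(115)=1064144451, p(116)=1188908248, p(117)=1327710076, p(118)=1482074143, p(119)=1653668665, p(120)=1844349560, p(121)=2056148051, p(122)=2291320912, p(123)=2552338241, p(124)=2841940500, p(125)=3163127352, p(126)=3519222692, p(127)=3913864295, p(128)=4351078600, p(129)=4835271870, p(130)=5371315400, p(131)=5964539504, p(132)=6620830889, p(133)=7346629512, p(134)=8149040695, p(135)=9035836076, p(136)=10015581680, p(137)=11097645016, p(138)=12292341831, p(139)=13610949895, p(140)=15065878135, p(141)=16670689208, p(142)=18440293320, p(143)=20390982757, p(144)=22540654445, p(145)=24908858009, p(146)=27517052599, p(147)=30388671978, p(148)=33549419497, p(149)=37027355200, p(150)=40853235313, p(151)=45060624582, p(152)=49686288421, p(153)=54770336324, p(154)=60356673280, p(155)=66493182097, p(156)=73232243759, p(157)=80630964769, p(158)=88751778802, p(159)=97662728555, p(160)=107438159466, p(161)=118159068427, p(162)=129913904637.
Final step: p(163) = p(162) + p(161) - p(158) - p(156) + p(151) + p(148) - p(141) - p(137) + p(128) + p(123) - p(112) - p(106) + p(93) + p(86) - p(71) - p(63) + p(46) + p(37) - p(18) - p(8)
= 129913904637 + 118159068427 - 88751778802 - 73232243759 + 45060624582 + 33549419497 - 16670689208 - 11097645016 + 4351078600 + 2552338241 - 761002156 - 384276336 + 82010177 + 34262962 - 4697205 - 1505499 + 105558 + 21637 - 385 - 22
= 142798995930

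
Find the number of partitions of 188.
1398341745571

p(n) counts ways to write n as a sum of positive integers (order ignored).
Euler's pentagonal recurrence: p(k) = p(k-1) + p(k-2) - p(k-5) - p(k-7) + p(k-12) + p(k-15) - ... (offsets j(3j∓1)/2, signs ++--, p(0)=1, p(<0)=0).
DP table for k = 0..187: p(0)=1, p(1)=1, p(2)=2, p(3)=3, p(4)=5, p(5)=7, p(6)=11, p(7)=15, p(8)=22, p(9)=30, p(10)=42, p(11)=56, p(12)=77, p(13)=101, p(14)=135, p(15)=176, p(16)=231, p(17)=297, p(18)=385, p(19)=490, p(20)=627, p(21)=792, p(22)=1002, p(23)=1255, p(24)=1575, p(25)=1958, p(26)=2436, p(27)=3010, p(28)=3718, p(29)=4565, p(30)=5604, p(31)=6842, p(32)=8349, p(33)=10143, p(34)=12310, p(35)=14883, p(36)=17977, p(37)=21637, p(38)=26015, p(39)=31185, p(40)=37338, p(41)=44583, p(42)=53174, p(43)=63261, p(44)=75175, p(45)=89134, p(46)=105558, p(47)=124754, p(48)=147273, p(49)=173525, p(50)=204226, p(51)=239943, p(52)=281589, p(53)=329931, p(54)=386155, p(55)=451276, p(56)=526823, p(57)=614154, p(58)=715220, p(59)=831820, p(60)=966467, p(61)=1121505, p(62)=1300156, p(63)=1505499, p(64)=1741630, p(65)=2012558, p(66)=2323520, p(67)=2679689, p(68)=3087735, p(69)=3554345, p(70)=4087968, p(71)=4697205, p(72)=5392783, p(73)=6185689, p(74)=7089500, p(75)=8118264, p(76)=9289091, p(77)=10619863, p(78)=12132164, p(79)=13848650, p(80)=15796476, p(81)=18004327, p(82)=20506255, p(83)=23338469, p(84)=26543660, p(85)=30167357, p(86)=34262962, p(87)=38887673, p(88)=44108109, p(89)=49995925, p(90)=56634173, p(91)=64112359, p(92)=72533807, p(93)=82010177, p(94)=92669720, p(95)=104651419, p(96)=118114304, p(97)=133230930, p(98)=150198136, p(99)=169229875, p(100)=190569292, p(101)=214481126, p(102)=241265379, p(103)=271248950, p(104)=304801365, p(105)=342325709, p(106)=384276336, p(107)=431149389, p(108)=483502844, p(109)=541946240, p(110)=607163746, p(111)=679903203, p(112)=761002156, p(113)=851376628, p(114)=952050665, p(115)=1064144451, p(116)=1188908248, p(117)=1327710076, p(118)=1482074143, p(119)=1653668665, p(120)=1844349560, p(121)=2056148051, p(122)=2291320912, p(123)=2552338241, p(124)=2841940500, p(125)=3163127352, p(126)=3519222692, p(127)=3913864295, p(128)=4351078600, p(129)=4835271870, p(130)=5371315400, p(131)=5964539504, p(132)=6620830889, p(133)=7346629512, p(134)=8149040695, p(135)=9035836076, p(136)=10015581680, p(137)=11097645016, p(138)=12292341831, p(139)=13610949895, p(140)=15065878135, p(141)=16670689208, p(142)=18440293320, p(143)=20390982757, p(144)=22540654445, p(145)=24908858009, p(146)=27517052599, p(147)=30388671978, p(148)=33549419497, p(149)=37027355200, p(150)=40853235313, p(151)=45060624582, p(152)=49686288421, p(153)=54770336324, p(154)=60356673280, p(155)=66493182097, p(156)=73232243759, p(157)=80630964769, p(158)=88751778802, p(159)=97662728555, p(160)=107438159466, p(161)=118159068427, p(162)=129913904637, p(163)=142798995930, p(164)=156919475295, p(165)=172389800255, p(166)=189334822579, p(167)=207890420102, p(168)=228204732751, p(169)=250438925115, p(170)=274768617130, p(171)=301384802048, p(172)=330495499613, p(173)=362326859895, p(174)=397125074750, p(175)=435157697830, p(176)=476715857290, p(177)=522115831195, p(178)=571701605655, p(179)=625846753120, p(180)=684957390936, p(181)=749474411781, p(182)=819876908323, p(183)=896684817527, p(184)=980462880430, p(185)=1071823774337, p(186)=1171432692373, p(187)=1280011042268.
Final step: p(188) = p(187) + p(186) - p(183) - p(181) + p(176) + p(173) - p(166) - p(162) + p(153) + p(148) - p(137) - p(131) + p(118) + p(111) - p(96) - p(88) + p(71) + p(62) - p(43) - p(33) + p(12) + p(1)
= 1280011042268 + 1171432692373 - 896684817527 - 749474411781 + 476715857290 + 362326859895 - 189334822579 - 129913904637 + 54770336324 + 33549419497 - 11097645016 - 5964539504 + 1482074143 + 679903203 - 118114304 - 44108109 + 4697205 + 1300156 - 63261 - 10143 + 77 + 1
= 1398341745571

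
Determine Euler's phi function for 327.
216

327 = 3 × 109
φ(n) = n × ∏(1 - 1/p) for each prime p dividing n
φ(327) = 327 × (1 - 1/3) × (1 - 1/109) = 216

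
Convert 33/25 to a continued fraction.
[1; 3, 8]

Euclidean algorithm steps:
33 = 1 × 25 + 8
25 = 3 × 8 + 1
8 = 8 × 1 + 0
Continued fraction: [1; 3, 8]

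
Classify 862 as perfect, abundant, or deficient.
deficient

Proper divisors of 862: sum = 1 + 2 + 431 = 434
Since 434 < 862, 862 is deficient.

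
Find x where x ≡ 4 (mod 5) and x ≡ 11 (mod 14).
39

Using Chinese Remainder Theorem:
M = 5 × 14 = 70
M1 = 14, M2 = 5
y1 = 14^(-1) mod 5 = 4
y2 = 5^(-1) mod 14 = 3
x = (4×14×4 + 11×5×3) mod 70 = 39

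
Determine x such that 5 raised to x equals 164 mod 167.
11

Baby-step giant-step with step n = ⌈√167⌉ = 13.
Baby steps 5^j mod 167 (j:value) for j=0..12: 0:1, 1:5, 2:25, 3:125, 4:124, 5:119, 6:94, 7:136, 8:12, 9:60, 10:133, 11:164, 12:152.
h = 164 is already in the table at j=11, so x = 11.
Check: 5^11 ≡ 164 (mod 167).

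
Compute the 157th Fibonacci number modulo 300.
137

Matrix identity: Q^n = [[F_(n+1), F_n], [F_n, F_(n-1)]] with Q = [[1,1],[1,0]].
n = 157 = 10011101₂. Square-and-multiply, entries mod 300:
Q^1 = [[1,1],[1,0]]
Q^2 = (Q^1)² = [[2,1],[1,1]]
Q^4 = (Q^2)² = [[5,3],[3,2]]
Q^9 = (Q^4)²·Q = [[55,34],[34,21]]
Q^19 = (Q^9)²·Q = [[165,281],[281,184]]
Q^39 = (Q^19)²·Q = [[255,286],[286,269]]
Q^78 = (Q^39)² = [[121,164],[164,257]]
Q^157 = (Q^78)²·Q = [[29,137],[137,192]]
F_157 mod 300 = Q^157[0][1] = 137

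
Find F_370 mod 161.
106

Matrix identity: Q^n = [[F_(n+1), F_n], [F_n, F_(n-1)]] with Q = [[1,1],[1,0]].
n = 370 = 101110010₂. Square-and-multiply, entries mod 161:
Q^1 = [[1,1],[1,0]]
Q^2 = (Q^1)² = [[2,1],[1,1]]
Q^5 = (Q^2)²·Q = [[8,5],[5,3]]
Q^11 = (Q^5)²·Q = [[144,89],[89,55]]
Q^23 = (Q^11)²·Q = [[0,160],[160,1]]
Q^46 = (Q^23)² = [[1,160],[160,2]]
Q^92 = (Q^46)² = [[2,158],[158,5]]
Q^185 = (Q^92)²·Q = [[153,13],[13,140]]
Q^370 = (Q^185)² = [[72,106],[106,127]]
F_370 mod 161 = Q^370[0][1] = 106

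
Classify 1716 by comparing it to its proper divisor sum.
abundant

Proper divisors of 1716: sum = 1 + 2 + 3 + 4 + 6 + 11 + 12 + 13 + ... + 286 + 429 + 572 + 858 (23 divisors) = 2988
Since 2988 > 1716, 1716 is abundant.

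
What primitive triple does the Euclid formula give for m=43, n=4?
(1833, 344, 1865)

Euclid's formula: a = m² - n², b = 2mn, c = m² + n²
m = 43, n = 4
a = 43² - 4² = 1849 - 16 = 1833
b = 2 × 43 × 4 = 344
c = 43² + 4² = 1849 + 16 = 1865
Verification: 1833² + 344² = 3359889 + 118336 = 3478225 = 1865² ✓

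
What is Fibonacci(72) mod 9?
0

Matrix identity: Q^n = [[F_(n+1), F_n], [F_n, F_(n-1)]] with Q = [[1,1],[1,0]].
n = 72 = 1001000₂. Square-and-multiply, entries mod 9:
Q^1 = [[1,1],[1,0]]
Q^2 = (Q^1)² = [[2,1],[1,1]]
Q^4 = (Q^2)² = [[5,3],[3,2]]
Q^9 = (Q^4)²·Q = [[1,7],[7,3]]
Q^18 = (Q^9)² = [[5,1],[1,4]]
Q^36 = (Q^18)² = [[8,0],[0,8]]
Q^72 = (Q^36)² = [[1,0],[0,1]]
F_72 mod 9 = Q^72[0][1] = 0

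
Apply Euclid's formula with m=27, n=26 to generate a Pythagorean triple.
(53, 1404, 1405)

Euclid's formula: a = m² - n², b = 2mn, c = m² + n²
m = 27, n = 26
a = 27² - 26² = 729 - 676 = 53
b = 2 × 27 × 26 = 1404
c = 27² + 26² = 729 + 676 = 1405
Verification: 53² + 1404² = 2809 + 1971216 = 1974025 = 1405² ✓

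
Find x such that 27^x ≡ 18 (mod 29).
25

Baby-step giant-step with step n = ⌈√29⌉ = 6.
Baby steps 27^j mod 29 (j:value) for j=0..5: 0:1, 1:27, 2:4, 3:21, 4:16, 5:26.
Giant-step multiplier: 27^(-6) ≡ 27^(28-6) = 27^22 ≡ 5 (mod 29).
Giant steps γ_i = 18·5^i mod 29: γ_0=18, γ_1=3, γ_2=15, γ_3=17, γ_4=27 (in table at j=1).
x = i·n + j = 4·6 + 1 = 25.
Check: 27^25 ≡ 18 (mod 29).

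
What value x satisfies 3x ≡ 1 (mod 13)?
9

gcd(3, 13) = 1, so the inverse exists.
Extended Euclidean algorithm on (13, 3):
13 = 4 × 3 + 1  ⟹  1 = (1)·13 + (-4)·3
So (-4)·3 ≡ 1 (mod 13), i.e. 3^(-1) ≡ -4 ≡ 9 (mod 13).
Check: 3 × 9 = 27 ≡ 1 (mod 13)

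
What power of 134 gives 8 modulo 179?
43

Baby-step giant-step with step n = ⌈√179⌉ = 14.
Baby steps 134^j mod 179 (j:value) for j=0..13: 0:1, 1:134, 2:56, 3:165, 4:93, 5:111, 6:17, 7:130, 8:57, 9:120, 10:149, 11:97, 12:110, 13:62.
Giant-step multiplier: 134^(-14) ≡ 134^(178-14) = 134^164 ≡ 75 (mod 179).
Giant steps γ_i = 8·75^i mod 179: γ_0=8, γ_1=63, γ_2=71, γ_3=134 (in table at j=1).
x = i·n + j = 3·14 + 1 = 43.
Check: 134^43 ≡ 8 (mod 179).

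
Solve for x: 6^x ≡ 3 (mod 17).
15

Baby-step giant-step with step n = ⌈√17⌉ = 5.
Baby steps 6^j mod 17 (j:value) for j=0..4: 0:1, 1:6, 2:2, 3:12, 4:4.
Giant-step multiplier: 6^(-5) ≡ 6^(16-5) = 6^11 ≡ 5 (mod 17).
Giant steps γ_i = 3·5^i mod 17: γ_0=3, γ_1=15, γ_2=7, γ_3=1 (in table at j=0).
x = i·n + j = 3·5 + 0 = 15.
Check: 6^15 ≡ 3 (mod 17).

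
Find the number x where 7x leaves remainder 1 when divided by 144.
103

gcd(7, 144) = 1, so the inverse exists.
Extended Euclidean algorithm on (144, 7):
144 = 20 × 7 + 4  ⟹  4 = (1)·144 + (-20)·7
7 = 1 × 4 + 3  ⟹  3 = (-1)·144 + (21)·7
4 = 1 × 3 + 1  ⟹  1 = (2)·144 + (-41)·7
So (-41)·7 ≡ 1 (mod 144), i.e. 7^(-1) ≡ -41 ≡ 103 (mod 144).
Check: 7 × 103 = 721 ≡ 1 (mod 144)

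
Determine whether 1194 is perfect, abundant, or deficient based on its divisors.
abundant

Proper divisors of 1194: sum = 1 + 2 + 3 + 6 + 199 + 398 + 597 = 1206
Since 1206 > 1194, 1194 is abundant.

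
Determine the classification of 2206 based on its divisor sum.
deficient

Proper divisors of 2206: sum = 1 + 2 + 1103 = 1106
Since 1106 < 2206, 2206 is deficient.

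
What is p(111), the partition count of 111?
679903203

p(n) counts ways to write n as a sum of positive integers (order ignored).
Euler's pentagonal recurrence: p(k) = p(k-1) + p(k-2) - p(k-5) - p(k-7) + p(k-12) + p(k-15) - ... (offsets j(3j∓1)/2, signs ++--, p(0)=1, p(<0)=0).
DP table for k = 0..110: p(0)=1, p(1)=1, p(2)=2, p(3)=3, p(4)=5, p(5)=7, p(6)=11, p(7)=15, p(8)=22, p(9)=30, p(10)=42, p(11)=56, p(12)=77, p(13)=101, p(14)=135, p(15)=176, p(16)=231, p(17)=297, p(18)=385, p(19)=490, p(20)=627, p(21)=792, p(22)=1002, p(23)=1255, p(24)=1575, p(25)=1958, p(26)=2436, p(27)=3010, p(28)=3718, p(29)=4565, p(30)=5604, p(31)=6842, p(32)=8349, p(33)=10143, p(34)=12310, p(35)=14883, p(36)=17977, p(37)=21637, p(38)=26015, p(39)=31185, p(40)=37338, p(41)=44583, p(42)=53174, p(43)=63261, p(44)=75175, p(45)=89134, p(46)=105558, p(47)=124754, p(48)=147273, p(49)=173525, p(50)=204226, p(51)=239943, p(52)=281589, p(53)=329931, p(54)=386155, p(55)=451276, p(56)=526823, p(57)=614154, p(58)=715220, p(59)=831820, p(60)=966467, p(61)=1121505, p(62)=1300156, p(63)=1505499, p(64)=1741630, p(65)=2012558, p(66)=2323520, p(67)=2679689, p(68)=3087735, p(69)=3554345, p(70)=4087968, p(71)=4697205, p(72)=5392783, p(73)=6185689, p(74)=7089500, p(75)=8118264, p(76)=9289091, p(77)=10619863, p(78)=12132164, p(79)=13848650, p(80)=15796476, p(81)=18004327, p(82)=20506255, p(83)=23338469, p(84)=26543660, p(85)=30167357, p(86)=34262962, p(87)=38887673, p(88)=44108109, p(89)=49995925, p(90)=56634173, p(91)=64112359, p(92)=72533807, p(93)=82010177, p(94)=92669720, p(95)=104651419, p(96)=118114304, p(97)=133230930, p(98)=150198136, p(99)=169229875, p(100)=190569292, p(101)=214481126, p(102)=241265379, p(103)=271248950, p(104)=304801365, p(105)=342325709, p(106)=384276336, p(107)=431149389, p(108)=483502844, p(109)=541946240, p(110)=607163746.
Final step: p(111) = p(110) + p(109) - p(106) - p(104) + p(99) + p(96) - p(89) - p(85) + p(76) + p(71) - p(60) - p(54) + p(41) + p(34) - p(19) - p(11)
= 607163746 + 541946240 - 384276336 - 304801365 + 169229875 + 118114304 - 49995925 - 30167357 + 9289091 + 4697205 - 966467 - 386155 + 44583 + 12310 - 490 - 56
= 679903203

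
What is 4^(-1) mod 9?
7

gcd(4, 9) = 1, so the inverse exists.
Extended Euclidean algorithm on (9, 4):
9 = 2 × 4 + 1  ⟹  1 = (1)·9 + (-2)·4
So (-2)·4 ≡ 1 (mod 9), i.e. 4^(-1) ≡ -2 ≡ 7 (mod 9).
Check: 4 × 7 = 28 ≡ 1 (mod 9)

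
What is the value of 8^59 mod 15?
2

Repeated squaring. Binary of 59 = 111011.
8^1 ≡ 8 (mod 15); 8^2 ≡ 4 (mod 15); 8^4 ≡ 1 (mod 15); 8^8 ≡ 1 (mod 15); 8^16 ≡ 1 (mod 15); 8^32 ≡ 1 (mod 15)
8^59 = 8^1 × 8^2 × 8^8 × 8^16 × 8^32 ≡ 2 (mod 15)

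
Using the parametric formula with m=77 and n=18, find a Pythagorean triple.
(5605, 2772, 6253)

Euclid's formula: a = m² - n², b = 2mn, c = m² + n²
m = 77, n = 18
a = 77² - 18² = 5929 - 324 = 5605
b = 2 × 77 × 18 = 2772
c = 77² + 18² = 5929 + 324 = 6253
Verification: 5605² + 2772² = 31416025 + 7683984 = 39100009 = 6253² ✓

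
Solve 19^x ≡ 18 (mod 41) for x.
24

Baby-step giant-step with step n = ⌈√41⌉ = 7.
Baby steps 19^j mod 41 (j:value) for j=0..6: 0:1, 1:19, 2:33, 3:12, 4:23, 5:27, 6:21.
Giant-step multiplier: 19^(-7) ≡ 19^(40-7) = 19^33 ≡ 26 (mod 41).
Giant steps γ_i = 18·26^i mod 41: γ_0=18, γ_1=17, γ_2=32, γ_3=12 (in table at j=3).
x = i·n + j = 3·7 + 3 = 24.
Check: 19^24 ≡ 18 (mod 41).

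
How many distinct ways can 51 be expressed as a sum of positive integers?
239943

p(n) counts ways to write n as a sum of positive integers (order ignored).
Euler's pentagonal recurrence: p(k) = p(k-1) + p(k-2) - p(k-5) - p(k-7) + p(k-12) + p(k-15) - ... (offsets j(3j∓1)/2, signs ++--, p(0)=1, p(<0)=0).
DP table for k = 0..50: p(0)=1, p(1)=1, p(2)=2, p(3)=3, p(4)=5, p(5)=7, p(6)=11, p(7)=15, p(8)=22, p(9)=30, p(10)=42, p(11)=56, p(12)=77, p(13)=101, p(14)=135, p(15)=176, p(16)=231, p(17)=297, p(18)=385, p(19)=490, p(20)=627, p(21)=792, p(22)=1002, p(23)=1255, p(24)=1575, p(25)=1958, p(26)=2436, p(27)=3010, p(28)=3718, p(29)=4565, p(30)=5604, p(31)=6842, p(32)=8349, p(33)=10143, p(34)=12310, p(35)=14883, p(36)=17977, p(37)=21637, p(38)=26015, p(39)=31185, p(40)=37338, p(41)=44583, p(42)=53174, p(43)=63261, p(44)=75175, p(45)=89134, p(46)=105558, p(47)=124754, p(48)=147273, p(49)=173525, p(50)=204226.
Final step: p(51) = p(50) + p(49) - p(46) - p(44) + p(39) + p(36) - p(29) - p(25) + p(16) + p(11) - p(0)
= 204226 + 173525 - 105558 - 75175 + 31185 + 17977 - 4565 - 1958 + 231 + 56 - 1
= 239943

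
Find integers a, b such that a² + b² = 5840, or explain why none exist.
8² + 76² (a=8, b=76)

Factorization: 5840 = 2^4 × 5 × 73
By Fermat: n is sum of two squares iff every prime p ≡ 3 (mod 4) appears to even power.
All primes ≡ 3 (mod 4) appear to even power.
Search a = 0, 1, 2, … for 5840 - a² a perfect square: first hit at a = 8: 5840 - 64 = 5776 = 76².
5840 = 8² + 76² = 64 + 5776 ✓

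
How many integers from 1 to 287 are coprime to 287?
240

287 = 7 × 41
φ(n) = n × ∏(1 - 1/p) for each prime p dividing n
φ(287) = 287 × (1 - 1/7) × (1 - 1/41) = 240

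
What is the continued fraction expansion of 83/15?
[5; 1, 1, 7]

Euclidean algorithm steps:
83 = 5 × 15 + 8
15 = 1 × 8 + 7
8 = 1 × 7 + 1
7 = 7 × 1 + 0
Continued fraction: [5; 1, 1, 7]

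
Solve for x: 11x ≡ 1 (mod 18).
5

gcd(11, 18) = 1, so the inverse exists.
Extended Euclidean algorithm on (18, 11):
18 = 1 × 11 + 7  ⟹  7 = (1)·18 + (-1)·11
11 = 1 × 7 + 4  ⟹  4 = (-1)·18 + (2)·11
7 = 1 × 4 + 3  ⟹  3 = (2)·18 + (-3)·11
4 = 1 × 3 + 1  ⟹  1 = (-3)·18 + (5)·11
So (5)·11 ≡ 1 (mod 18), i.e. 11^(-1) ≡ 5 (mod 18).
Check: 11 × 5 = 55 ≡ 1 (mod 18)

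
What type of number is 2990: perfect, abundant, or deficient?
abundant

Proper divisors of 2990: sum = 1 + 2 + 5 + 10 + 13 + 23 + 26 + 46 + 65 + 115 + 130 + 230 + 299 + 598 + 1495 = 3058
Since 3058 > 2990, 2990 is abundant.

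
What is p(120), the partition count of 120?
1844349560

p(n) counts ways to write n as a sum of positive integers (order ignored).
Euler's pentagonal recurrence: p(k) = p(k-1) + p(k-2) - p(k-5) - p(k-7) + p(k-12) + p(k-15) - ... (offsets j(3j∓1)/2, signs ++--, p(0)=1, p(<0)=0).
DP table for k = 0..119: p(0)=1, p(1)=1, p(2)=2, p(3)=3, p(4)=5, p(5)=7, p(6)=11, p(7)=15, p(8)=22, p(9)=30, p(10)=42, p(11)=56, p(12)=77, p(13)=101, p(14)=135, p(15)=176, p(16)=231, p(17)=297, p(18)=385, p(19)=490, p(20)=627, p(21)=792, p(22)=1002, p(23)=1255, p(24)=1575, p(25)=1958, p(26)=2436, p(27)=3010, p(28)=3718, p(29)=4565, p(30)=5604, p(31)=6842, p(32)=8349, p(33)=10143, p(34)=12310, p(35)=14883, p(36)=17977, p(37)=21637, p(38)=26015, p(39)=31185, p(40)=37338, p(41)=44583, p(42)=53174, p(43)=63261, p(44)=75175, p(45)=89134, p(46)=105558, p(47)=124754, p(48)=147273, p(49)=173525, p(50)=204226, p(51)=239943, p(52)=281589, p(53)=329931, p(54)=386155, p(55)=451276, p(56)=526823, p(57)=614154, p(58)=715220, p(59)=831820, p(60)=966467, p(61)=1121505, p(62)=1300156, p(63)=1505499, p(64)=1741630, p(65)=2012558, p(66)=2323520, p(67)=2679689, p(68)=3087735, p(69)=3554345, p(70)=4087968, p(71)=4697205, p(72)=5392783, p(73)=6185689, p(74)=7089500, p(75)=8118264, p(76)=9289091, p(77)=10619863, p(78)=12132164, p(79)=13848650, p(80)=15796476, p(81)=18004327, p(82)=20506255, p(83)=23338469, p(84)=26543660, p(85)=30167357, p(86)=34262962, p(87)=38887673, p(88)=44108109, p(89)=49995925, p(90)=56634173, p(91)=64112359, p(92)=72533807, p(93)=82010177, p(94)=92669720, p(95)=104651419, p(96)=118114304, p(97)=133230930, p(98)=150198136, p(99)=169229875, p(100)=190569292, p(101)=214481126, p(102)=241265379, p(103)=271248950, p(104)=304801365, p(105)=342325709, p(106)=384276336, p(107)=431149389, p(108)=483502844, p(109)=541946240, p(110)=607163746, p(111)=679903203, p(112)=761002156, p(113)=851376628, p(114)=952050665, p(115)=1064144451, p(116)=1188908248, p(117)=1327710076, p(118)=1482074143, p(119)=1653668665.
Final step: p(120) = p(119) + p(118) - p(115) - p(113) + p(108) + p(105) - p(98) - p(94) + p(85) + p(80) - p(69) - p(63) + p(50) + p(43) - p(28) - p(20) + p(3)
= 1653668665 + 1482074143 - 1064144451 - 851376628 + 483502844 + 342325709 - 150198136 - 92669720 + 30167357 + 15796476 - 3554345 - 1505499 + 204226 + 63261 - 3718 - 627 + 3
= 1844349560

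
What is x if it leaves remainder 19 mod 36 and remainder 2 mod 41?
1027

Using Chinese Remainder Theorem:
M = 36 × 41 = 1476
M1 = 41, M2 = 36
y1 = 41^(-1) mod 36 = 29
y2 = 36^(-1) mod 41 = 8
x = (19×41×29 + 2×36×8) mod 1476 = 1027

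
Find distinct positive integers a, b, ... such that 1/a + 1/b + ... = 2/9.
1/5 + 1/45

Greedy algorithm:
2/9: ceiling(9/2) = 5, use 1/5
1/45: ceiling(45/1) = 45, use 1/45
Result: 2/9 = 1/5 + 1/45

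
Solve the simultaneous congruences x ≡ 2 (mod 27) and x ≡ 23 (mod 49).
758

Using Chinese Remainder Theorem:
M = 27 × 49 = 1323
M1 = 49, M2 = 27
y1 = 49^(-1) mod 27 = 16
y2 = 27^(-1) mod 49 = 20
x = (2×49×16 + 23×27×20) mod 1323 = 758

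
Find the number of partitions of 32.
8349

p(n) counts ways to write n as a sum of positive integers (order ignored).
Euler's pentagonal recurrence: p(k) = p(k-1) + p(k-2) - p(k-5) - p(k-7) + p(k-12) + p(k-15) - ... (offsets j(3j∓1)/2, signs ++--, p(0)=1, p(<0)=0).
DP table for k = 0..31: p(0)=1, p(1)=1, p(2)=2, p(3)=3, p(4)=5, p(5)=7, p(6)=11, p(7)=15, p(8)=22, p(9)=30, p(10)=42, p(11)=56, p(12)=77, p(13)=101, p(14)=135, p(15)=176, p(16)=231, p(17)=297, p(18)=385, p(19)=490, p(20)=627, p(21)=792, p(22)=1002, p(23)=1255, p(24)=1575, p(25)=1958, p(26)=2436, p(27)=3010, p(28)=3718, p(29)=4565, p(30)=5604, p(31)=6842.
Final step: p(32) = p(31) + p(30) - p(27) - p(25) + p(20) + p(17) - p(10) - p(6)
= 6842 + 5604 - 3010 - 1958 + 627 + 297 - 42 - 11
= 8349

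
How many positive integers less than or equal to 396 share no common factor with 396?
120

396 = 2^2 × 3^2 × 11
φ(n) = n × ∏(1 - 1/p) for each prime p dividing n
φ(396) = 396 × (1 - 1/2) × (1 - 1/3) × (1 - 1/11) = 120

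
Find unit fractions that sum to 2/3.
1/2 + 1/6

Greedy algorithm:
2/3: ceiling(3/2) = 2, use 1/2
1/6: ceiling(6/1) = 6, use 1/6
Result: 2/3 = 1/2 + 1/6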